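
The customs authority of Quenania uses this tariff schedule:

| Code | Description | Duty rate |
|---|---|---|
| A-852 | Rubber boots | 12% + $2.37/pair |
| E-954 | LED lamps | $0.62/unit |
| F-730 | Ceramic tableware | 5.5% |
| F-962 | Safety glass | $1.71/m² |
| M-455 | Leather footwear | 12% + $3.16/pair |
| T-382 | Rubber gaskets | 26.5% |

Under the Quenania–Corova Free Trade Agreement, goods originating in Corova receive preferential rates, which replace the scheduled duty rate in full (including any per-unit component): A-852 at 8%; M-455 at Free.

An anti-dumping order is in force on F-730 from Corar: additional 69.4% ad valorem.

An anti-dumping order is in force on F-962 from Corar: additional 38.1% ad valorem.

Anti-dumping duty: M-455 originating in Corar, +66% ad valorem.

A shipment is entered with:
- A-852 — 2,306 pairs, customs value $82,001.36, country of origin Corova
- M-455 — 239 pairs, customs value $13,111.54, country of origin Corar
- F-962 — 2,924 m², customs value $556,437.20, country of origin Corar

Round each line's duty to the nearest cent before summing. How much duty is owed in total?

Line 1 (A-852, Corova, 2,306 pairs, $82,001.36):
Base rate for A-852 is 12% + $2.37/pair.
Origin Corova qualifies under the Quenania–Corova agreement and A-852 is covered: preferential rate 8% applies instead.
Duty = $82,001.36 × 8% = $6,560.11.
Line 2 (M-455, Corar, 239 pairs, $13,111.54):
Base rate for M-455 is 12% + $3.16/pair.
M-455 has an FTA preferential rate, but origin Corar is not Corova; base rate stands.
Additional duty on M-455 from Corar: +66%. Applied ad valorem rate: 12% + 66% = 78%.
Duty = $13,111.54 × 78% + 239 × $3.16 = $10,982.24.
Line 3 (F-962, Corar, 2,924 m², $556,437.20):
Base rate for F-962 is $1.71/m².
Additional duty on F-962 from Corar: +38.1% ad valorem. Applied ad valorem rate = 38.1%.
Duty = $556,437.20 × 38.1% + 2,924 × $1.71 = $217,002.61.
Total = $6,560.11 + $10,982.24 + $217,002.61 = $234,544.96.

$234,544.96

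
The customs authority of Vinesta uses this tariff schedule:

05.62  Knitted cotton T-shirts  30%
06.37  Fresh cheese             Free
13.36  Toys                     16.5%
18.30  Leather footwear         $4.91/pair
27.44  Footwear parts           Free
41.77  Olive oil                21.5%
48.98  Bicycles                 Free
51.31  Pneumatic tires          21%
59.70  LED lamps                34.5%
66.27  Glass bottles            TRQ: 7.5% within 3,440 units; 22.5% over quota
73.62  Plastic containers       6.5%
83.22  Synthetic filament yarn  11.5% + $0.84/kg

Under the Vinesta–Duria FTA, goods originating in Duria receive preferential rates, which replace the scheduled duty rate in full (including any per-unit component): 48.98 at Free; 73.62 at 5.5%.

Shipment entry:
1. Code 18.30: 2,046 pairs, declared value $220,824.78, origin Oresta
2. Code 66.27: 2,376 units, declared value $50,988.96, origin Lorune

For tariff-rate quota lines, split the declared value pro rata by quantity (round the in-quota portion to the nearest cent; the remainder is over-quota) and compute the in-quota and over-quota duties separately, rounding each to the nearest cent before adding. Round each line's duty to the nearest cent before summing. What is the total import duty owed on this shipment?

Line 1 (18.30, Oresta, 2,046 pairs, $220,824.78):
Base rate for 18.30 is $4.91/pair.
Duty = 2,046 × $4.91 = $10,045.86.
Line 2 (66.27, Lorune, 2,376 units, $50,988.96):
Code 66.27 is under a tariff-rate quota (threshold 3,440 units). Quantity 2,376 units is within the quota, so the in-quota rate 7.5% applies to the full value.
Duty = $50,988.96 × 7.5% = $3,824.17.
Total = $10,045.86 + $3,824.17 = $13,870.03.

$13,870.03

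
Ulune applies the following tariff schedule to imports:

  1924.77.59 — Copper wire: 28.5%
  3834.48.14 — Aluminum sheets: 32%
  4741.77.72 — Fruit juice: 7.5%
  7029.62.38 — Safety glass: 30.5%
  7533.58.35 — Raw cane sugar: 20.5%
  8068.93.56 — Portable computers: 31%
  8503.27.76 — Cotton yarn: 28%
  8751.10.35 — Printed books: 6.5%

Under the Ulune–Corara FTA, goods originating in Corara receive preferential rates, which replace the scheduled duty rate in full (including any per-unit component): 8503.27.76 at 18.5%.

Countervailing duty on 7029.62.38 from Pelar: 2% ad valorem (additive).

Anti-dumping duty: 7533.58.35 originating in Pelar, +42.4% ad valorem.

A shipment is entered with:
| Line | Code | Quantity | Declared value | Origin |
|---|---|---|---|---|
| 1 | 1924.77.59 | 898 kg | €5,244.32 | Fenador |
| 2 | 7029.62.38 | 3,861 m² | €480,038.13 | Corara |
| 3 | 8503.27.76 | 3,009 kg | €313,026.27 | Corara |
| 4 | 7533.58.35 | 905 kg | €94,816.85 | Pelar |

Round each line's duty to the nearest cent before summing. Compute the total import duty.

€265,455.92

Line 1 (1924.77.59, Fenador, 898 kg, €5,244.32):
Base rate for 1924.77.59 is 28.5%.
Duty = €5,244.32 × 28.5% = €1,494.63.
Line 2 (7029.62.38, Corara, 3,861 m², €480,038.13):
Base rate for 7029.62.38 is 30.5%.
Origin Corara is the FTA partner but 7029.62.38 is not on the preference list; base rate stands.
The additional-duty order on 7029.62.38 targets Pelar, not Corara; it does not apply.
Duty = €480,038.13 × 30.5% = €146,411.63.
Line 3 (8503.27.76, Corara, 3,009 kg, €313,026.27):
Base rate for 8503.27.76 is 28%.
Origin Corara qualifies under the Ulune–Corara agreement and 8503.27.76 is covered: preferential rate 18.5% applies instead.
Duty = €313,026.27 × 18.5% = €57,909.86.
Line 4 (7533.58.35, Pelar, 905 kg, €94,816.85):
Base rate for 7533.58.35 is 20.5%.
Additional duty on 7533.58.35 from Pelar: +42.4%. Applied ad valorem rate: 20.5% + 42.4% = 62.9%.
Duty = €94,816.85 × 62.9% = €59,639.80.
Total = €1,494.63 + €146,411.63 + €57,909.86 + €59,639.80 = €265,455.92.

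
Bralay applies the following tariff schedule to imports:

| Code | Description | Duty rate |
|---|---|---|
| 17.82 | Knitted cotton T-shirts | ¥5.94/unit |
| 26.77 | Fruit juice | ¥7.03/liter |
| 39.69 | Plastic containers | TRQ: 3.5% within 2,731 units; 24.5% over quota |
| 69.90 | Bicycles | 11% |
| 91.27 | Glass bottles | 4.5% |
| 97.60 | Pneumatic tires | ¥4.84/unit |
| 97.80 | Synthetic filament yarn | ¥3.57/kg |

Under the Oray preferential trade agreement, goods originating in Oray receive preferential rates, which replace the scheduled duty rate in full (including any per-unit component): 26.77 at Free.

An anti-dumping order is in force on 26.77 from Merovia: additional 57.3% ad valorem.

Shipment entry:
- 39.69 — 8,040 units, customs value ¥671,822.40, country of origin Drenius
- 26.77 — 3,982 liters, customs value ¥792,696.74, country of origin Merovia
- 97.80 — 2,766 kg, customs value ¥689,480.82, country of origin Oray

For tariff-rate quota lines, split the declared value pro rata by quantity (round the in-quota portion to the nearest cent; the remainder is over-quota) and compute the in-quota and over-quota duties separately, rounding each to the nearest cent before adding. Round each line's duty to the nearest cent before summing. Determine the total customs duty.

Line 1 (39.69, Drenius, 8,040 units, ¥671,822.40):
Code 39.69 is under a tariff-rate quota (threshold 2,731 units). In-quota: 2,731 units at 3.5%; over-quota: 5,309 units at 24.5%.
Pro-rata value split: in-quota = ¥671,822.40 × 2,731/8,040 = ¥228,202.36; over-quota = ¥671,822.40 − ¥228,202.36 = ¥443,620.04.
In-quota duty = ¥228,202.36 × 3.5% = ¥7,987.08. Over-quota duty = ¥443,620.04 × 24.5% = ¥108,686.91.
Line duty = ¥7,987.08 + ¥108,686.91 = ¥116,673.99.
Line 2 (26.77, Merovia, 3,982 liters, ¥792,696.74):
Base rate for 26.77 is ¥7.03/liter.
26.77 has an FTA preferential rate, but origin Merovia is not Oray; base rate stands.
Additional duty on 26.77 from Merovia: +57.3% ad valorem. Applied ad valorem rate = 57.3%.
Duty = ¥792,696.74 × 57.3% + 3,982 × ¥7.03 = ¥482,208.69.
Line 3 (97.80, Oray, 2,766 kg, ¥689,480.82):
Base rate for 97.80 is ¥3.57/kg.
Origin Oray is the FTA partner but 97.80 is not on the preference list; base rate stands.
Duty = 2,766 × ¥3.57 = ¥9,874.62.
Total = ¥116,673.99 + ¥482,208.69 + ¥9,874.62 = ¥608,757.30.

¥608,757.30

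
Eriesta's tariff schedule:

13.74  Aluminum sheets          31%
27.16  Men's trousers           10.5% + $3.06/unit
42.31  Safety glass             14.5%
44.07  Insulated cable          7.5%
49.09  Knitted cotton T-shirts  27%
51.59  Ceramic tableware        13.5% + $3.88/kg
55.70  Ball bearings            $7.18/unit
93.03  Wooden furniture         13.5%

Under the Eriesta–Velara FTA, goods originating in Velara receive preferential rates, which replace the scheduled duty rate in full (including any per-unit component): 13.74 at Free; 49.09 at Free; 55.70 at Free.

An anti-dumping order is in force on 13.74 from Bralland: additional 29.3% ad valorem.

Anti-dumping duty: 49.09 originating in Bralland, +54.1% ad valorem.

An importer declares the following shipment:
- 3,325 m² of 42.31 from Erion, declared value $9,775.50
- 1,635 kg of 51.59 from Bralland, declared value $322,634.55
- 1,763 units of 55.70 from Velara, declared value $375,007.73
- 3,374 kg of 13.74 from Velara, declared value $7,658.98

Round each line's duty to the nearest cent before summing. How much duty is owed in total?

$51,316.91

Line 1 (42.31, Erion, 3,325 m², $9,775.50):
Base rate for 42.31 is 14.5%.
Duty = $9,775.50 × 14.5% = $1,417.45.
Line 2 (51.59, Bralland, 1,635 kg, $322,634.55):
Base rate for 51.59 is 13.5% + $3.88/kg.
Duty = $322,634.55 × 13.5% + 1,635 × $3.88 = $49,899.46.
Line 3 (55.70, Velara, 1,763 units, $375,007.73):
Base rate for 55.70 is $7.18/unit.
Origin Velara qualifies under the Eriesta–Velara agreement and 55.70 is covered: preferential rate Free applies instead.
Duty = $375,007.73 × 0% = $0.00.
Line 4 (13.74, Velara, 3,374 kg, $7,658.98):
Base rate for 13.74 is 31%.
Origin Velara qualifies under the Eriesta–Velara agreement and 13.74 is covered: preferential rate Free applies instead.
The additional-duty order on 13.74 targets Bralland, not Velara; it does not apply.
Duty = $7,658.98 × 0% = $0.00.
Total = $1,417.45 + $49,899.46 + $0.00 + $0.00 = $51,316.91.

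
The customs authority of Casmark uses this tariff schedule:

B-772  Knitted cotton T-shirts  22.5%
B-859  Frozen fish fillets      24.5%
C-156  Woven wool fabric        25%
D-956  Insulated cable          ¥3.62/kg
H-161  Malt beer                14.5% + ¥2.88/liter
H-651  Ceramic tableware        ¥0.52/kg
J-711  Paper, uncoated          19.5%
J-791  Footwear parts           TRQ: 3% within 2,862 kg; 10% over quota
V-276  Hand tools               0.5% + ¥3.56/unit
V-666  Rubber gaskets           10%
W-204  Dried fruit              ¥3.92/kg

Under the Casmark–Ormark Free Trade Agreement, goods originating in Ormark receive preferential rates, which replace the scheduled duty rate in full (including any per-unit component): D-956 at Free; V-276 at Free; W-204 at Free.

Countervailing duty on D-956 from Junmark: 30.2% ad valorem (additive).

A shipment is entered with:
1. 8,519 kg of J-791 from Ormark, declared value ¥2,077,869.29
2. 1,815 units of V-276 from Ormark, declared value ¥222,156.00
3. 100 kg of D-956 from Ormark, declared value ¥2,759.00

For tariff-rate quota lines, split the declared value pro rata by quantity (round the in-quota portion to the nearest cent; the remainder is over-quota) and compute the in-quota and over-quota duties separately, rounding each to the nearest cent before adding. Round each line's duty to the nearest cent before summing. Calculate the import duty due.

Line 1 (J-791, Ormark, 8,519 kg, ¥2,077,869.29):
Code J-791 is under a tariff-rate quota (threshold 2,862 kg). In-quota: 2,862 kg at 3%; over-quota: 5,657 kg at 10%.
Pro-rata value split: in-quota = ¥2,077,869.29 × 2,862/8,519 = ¥698,070.42; over-quota = ¥2,077,869.29 − ¥698,070.42 = ¥1,379,798.87.
In-quota duty = ¥698,070.42 × 3% = ¥20,942.11. Over-quota duty = ¥1,379,798.87 × 10% = ¥137,979.89.
Line duty = ¥20,942.11 + ¥137,979.89 = ¥158,922.00.
Line 2 (V-276, Ormark, 1,815 units, ¥222,156.00):
Base rate for V-276 is 0.5% + ¥3.56/unit.
Origin Ormark qualifies under the Casmark–Ormark agreement and V-276 is covered: preferential rate Free applies instead.
Duty = ¥222,156.00 × 0% = ¥0.00.
Line 3 (D-956, Ormark, 100 kg, ¥2,759.00):
Base rate for D-956 is ¥3.62/kg.
Origin Ormark qualifies under the Casmark–Ormark agreement and D-956 is covered: preferential rate Free applies instead.
The additional-duty order on D-956 targets Junmark, not Ormark; it does not apply.
Duty = ¥2,759.00 × 0% = ¥0.00.
Total = ¥158,922.00 + ¥0.00 + ¥0.00 = ¥158,922.00.

¥158,922.00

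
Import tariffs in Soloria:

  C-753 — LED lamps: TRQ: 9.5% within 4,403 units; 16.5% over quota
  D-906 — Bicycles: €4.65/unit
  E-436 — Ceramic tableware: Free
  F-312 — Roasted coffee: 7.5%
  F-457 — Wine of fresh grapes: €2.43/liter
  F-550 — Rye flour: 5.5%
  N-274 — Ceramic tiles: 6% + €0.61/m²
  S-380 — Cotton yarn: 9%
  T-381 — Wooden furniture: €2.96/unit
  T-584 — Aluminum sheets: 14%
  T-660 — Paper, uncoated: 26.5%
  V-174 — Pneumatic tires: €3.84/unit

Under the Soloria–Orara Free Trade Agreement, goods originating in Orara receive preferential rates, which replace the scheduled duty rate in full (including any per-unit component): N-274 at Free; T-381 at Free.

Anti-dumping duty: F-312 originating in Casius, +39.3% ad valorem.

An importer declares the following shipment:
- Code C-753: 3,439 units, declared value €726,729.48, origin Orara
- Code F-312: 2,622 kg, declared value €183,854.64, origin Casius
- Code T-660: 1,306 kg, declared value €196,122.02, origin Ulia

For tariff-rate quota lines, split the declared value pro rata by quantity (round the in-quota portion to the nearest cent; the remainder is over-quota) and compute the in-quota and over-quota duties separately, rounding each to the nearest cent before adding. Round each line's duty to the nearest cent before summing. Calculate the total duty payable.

Line 1 (C-753, Orara, 3,439 units, €726,729.48):
Code C-753 is under a tariff-rate quota (threshold 4,403 units). Quantity 3,439 units is within the quota, so the in-quota rate 9.5% applies to the full value.
Duty = €726,729.48 × 9.5% = €69,039.30.
Line 2 (F-312, Casius, 2,622 kg, €183,854.64):
Base rate for F-312 is 7.5%.
Additional duty on F-312 from Casius: +39.3%. Applied ad valorem rate: 7.5% + 39.3% = 46.8%.
Duty = €183,854.64 × 46.8% = €86,043.97.
Line 3 (T-660, Ulia, 1,306 kg, €196,122.02):
Base rate for T-660 is 26.5%.
Duty = €196,122.02 × 26.5% = €51,972.34.
Total = €69,039.30 + €86,043.97 + €51,972.34 = €207,055.61.

€207,055.61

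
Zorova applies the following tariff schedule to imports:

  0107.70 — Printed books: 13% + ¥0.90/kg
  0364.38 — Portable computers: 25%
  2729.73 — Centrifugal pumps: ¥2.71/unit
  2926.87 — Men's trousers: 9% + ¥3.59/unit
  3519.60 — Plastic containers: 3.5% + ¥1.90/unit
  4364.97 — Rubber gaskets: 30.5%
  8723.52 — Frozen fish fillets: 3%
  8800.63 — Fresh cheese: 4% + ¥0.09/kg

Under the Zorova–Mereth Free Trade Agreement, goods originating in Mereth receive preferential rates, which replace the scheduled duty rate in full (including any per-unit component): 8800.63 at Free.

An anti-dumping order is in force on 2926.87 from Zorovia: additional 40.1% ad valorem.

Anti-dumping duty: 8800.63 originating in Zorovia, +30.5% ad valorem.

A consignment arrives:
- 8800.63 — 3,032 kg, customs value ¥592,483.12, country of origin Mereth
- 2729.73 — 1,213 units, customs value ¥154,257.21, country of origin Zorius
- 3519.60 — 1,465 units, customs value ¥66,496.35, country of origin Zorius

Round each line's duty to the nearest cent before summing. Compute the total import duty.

¥8,398.10

Line 1 (8800.63, Mereth, 3,032 kg, ¥592,483.12):
Base rate for 8800.63 is 4% + ¥0.09/kg.
Origin Mereth qualifies under the Zorova–Mereth agreement and 8800.63 is covered: preferential rate Free applies instead.
The additional-duty order on 8800.63 targets Zorovia, not Mereth; it does not apply.
Duty = ¥592,483.12 × 0% = ¥0.00.
Line 2 (2729.73, Zorius, 1,213 units, ¥154,257.21):
Base rate for 2729.73 is ¥2.71/unit.
Duty = 1,213 × ¥2.71 = ¥3,287.23.
Line 3 (3519.60, Zorius, 1,465 units, ¥66,496.35):
Base rate for 3519.60 is 3.5% + ¥1.90/unit.
Duty = ¥66,496.35 × 3.5% + 1,465 × ¥1.90 = ¥5,110.87.
Total = ¥0.00 + ¥3,287.23 + ¥5,110.87 = ¥8,398.10.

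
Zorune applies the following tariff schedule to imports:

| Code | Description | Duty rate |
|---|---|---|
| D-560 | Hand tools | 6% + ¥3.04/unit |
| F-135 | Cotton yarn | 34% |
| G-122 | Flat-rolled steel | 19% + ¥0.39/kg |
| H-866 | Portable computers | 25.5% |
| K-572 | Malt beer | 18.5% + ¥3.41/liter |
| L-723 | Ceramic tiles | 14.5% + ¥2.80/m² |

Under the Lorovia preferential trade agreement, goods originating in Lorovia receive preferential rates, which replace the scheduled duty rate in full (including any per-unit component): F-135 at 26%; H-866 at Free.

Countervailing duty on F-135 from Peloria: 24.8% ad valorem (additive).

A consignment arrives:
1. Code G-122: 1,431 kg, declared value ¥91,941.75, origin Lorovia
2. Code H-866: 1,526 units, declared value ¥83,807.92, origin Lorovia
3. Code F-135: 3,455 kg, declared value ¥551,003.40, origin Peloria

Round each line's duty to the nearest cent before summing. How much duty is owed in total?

¥342,017.02

Line 1 (G-122, Lorovia, 1,431 kg, ¥91,941.75):
Base rate for G-122 is 19% + ¥0.39/kg.
Origin Lorovia is the FTA partner but G-122 is not on the preference list; base rate stands.
Duty = ¥91,941.75 × 19% + 1,431 × ¥0.39 = ¥18,027.02.
Line 2 (H-866, Lorovia, 1,526 units, ¥83,807.92):
Base rate for H-866 is 25.5%.
Origin Lorovia qualifies under the Zorune–Lorovia agreement and H-866 is covered: preferential rate Free applies instead.
Duty = ¥83,807.92 × 0% = ¥0.00.
Line 3 (F-135, Peloria, 3,455 kg, ¥551,003.40):
Base rate for F-135 is 34%.
F-135 has an FTA preferential rate, but origin Peloria is not Lorovia; base rate stands.
Additional duty on F-135 from Peloria: +24.8%. Applied ad valorem rate: 34% + 24.8% = 58.8%.
Duty = ¥551,003.40 × 58.8% = ¥323,990.00.
Total = ¥18,027.02 + ¥0.00 + ¥323,990.00 = ¥342,017.02.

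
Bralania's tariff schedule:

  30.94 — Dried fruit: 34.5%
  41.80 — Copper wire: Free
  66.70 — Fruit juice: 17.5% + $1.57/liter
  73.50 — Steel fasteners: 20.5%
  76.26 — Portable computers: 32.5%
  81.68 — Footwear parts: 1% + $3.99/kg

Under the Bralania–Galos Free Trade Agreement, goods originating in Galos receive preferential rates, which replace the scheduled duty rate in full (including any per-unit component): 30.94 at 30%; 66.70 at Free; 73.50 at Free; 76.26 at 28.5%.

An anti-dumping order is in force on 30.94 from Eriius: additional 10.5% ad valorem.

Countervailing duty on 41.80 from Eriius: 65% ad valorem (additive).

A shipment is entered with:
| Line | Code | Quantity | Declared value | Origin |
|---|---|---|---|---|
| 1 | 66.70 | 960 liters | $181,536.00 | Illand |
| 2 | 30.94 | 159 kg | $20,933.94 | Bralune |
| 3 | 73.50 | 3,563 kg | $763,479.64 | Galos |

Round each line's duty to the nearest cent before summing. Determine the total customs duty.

$40,498.21

Line 1 (66.70, Illand, 960 liters, $181,536.00):
Base rate for 66.70 is 17.5% + $1.57/liter.
66.70 has an FTA preferential rate, but origin Illand is not Galos; base rate stands.
Duty = $181,536.00 × 17.5% + 960 × $1.57 = $33,276.00.
Line 2 (30.94, Bralune, 159 kg, $20,933.94):
Base rate for 30.94 is 34.5%.
30.94 has an FTA preferential rate, but origin Bralune is not Galos; base rate stands.
The additional-duty order on 30.94 targets Eriius, not Bralune; it does not apply.
Duty = $20,933.94 × 34.5% = $7,222.21.
Line 3 (73.50, Galos, 3,563 kg, $763,479.64):
Base rate for 73.50 is 20.5%.
Origin Galos qualifies under the Bralania–Galos agreement and 73.50 is covered: preferential rate Free applies instead.
Duty = $763,479.64 × 0% = $0.00.
Total = $33,276.00 + $7,222.21 + $0.00 = $40,498.21.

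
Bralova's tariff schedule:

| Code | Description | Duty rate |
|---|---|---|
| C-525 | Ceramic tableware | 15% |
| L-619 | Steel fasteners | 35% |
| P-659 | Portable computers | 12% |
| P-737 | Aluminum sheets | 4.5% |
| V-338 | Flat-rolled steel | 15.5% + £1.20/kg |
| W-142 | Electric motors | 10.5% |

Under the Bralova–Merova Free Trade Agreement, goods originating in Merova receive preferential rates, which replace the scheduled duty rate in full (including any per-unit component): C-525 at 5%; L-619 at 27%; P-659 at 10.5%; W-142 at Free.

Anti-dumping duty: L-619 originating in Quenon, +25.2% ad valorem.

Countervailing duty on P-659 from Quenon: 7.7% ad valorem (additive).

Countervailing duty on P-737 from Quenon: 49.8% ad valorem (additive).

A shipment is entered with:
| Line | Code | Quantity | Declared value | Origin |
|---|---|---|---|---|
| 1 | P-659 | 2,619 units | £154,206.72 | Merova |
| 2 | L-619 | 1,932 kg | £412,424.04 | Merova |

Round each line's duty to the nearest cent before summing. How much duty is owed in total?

Line 1 (P-659, Merova, 2,619 units, £154,206.72):
Base rate for P-659 is 12%.
Origin Merova qualifies under the Bralova–Merova agreement and P-659 is covered: preferential rate 10.5% applies instead.
The additional-duty order on P-659 targets Quenon, not Merova; it does not apply.
Duty = £154,206.72 × 10.5% = £16,191.71.
Line 2 (L-619, Merova, 1,932 kg, £412,424.04):
Base rate for L-619 is 35%.
Origin Merova qualifies under the Bralova–Merova agreement and L-619 is covered: preferential rate 27% applies instead.
The additional-duty order on L-619 targets Quenon, not Merova; it does not apply.
Duty = £412,424.04 × 27% = £111,354.49.
Total = £16,191.71 + £111,354.49 = £127,546.20.

£127,546.20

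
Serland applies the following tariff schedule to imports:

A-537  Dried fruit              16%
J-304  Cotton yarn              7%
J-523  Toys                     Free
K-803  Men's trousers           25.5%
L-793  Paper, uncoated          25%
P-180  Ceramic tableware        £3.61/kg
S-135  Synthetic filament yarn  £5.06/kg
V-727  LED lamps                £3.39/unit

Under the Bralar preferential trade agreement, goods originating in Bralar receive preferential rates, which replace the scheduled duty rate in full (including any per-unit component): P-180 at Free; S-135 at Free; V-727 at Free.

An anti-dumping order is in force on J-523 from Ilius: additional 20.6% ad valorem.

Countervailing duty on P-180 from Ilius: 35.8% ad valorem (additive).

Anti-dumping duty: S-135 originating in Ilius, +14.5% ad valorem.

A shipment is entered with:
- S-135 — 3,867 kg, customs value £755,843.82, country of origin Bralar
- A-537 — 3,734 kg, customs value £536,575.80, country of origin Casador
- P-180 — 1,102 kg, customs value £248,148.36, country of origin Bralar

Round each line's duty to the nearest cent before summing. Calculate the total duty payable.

Line 1 (S-135, Bralar, 3,867 kg, £755,843.82):
Base rate for S-135 is £5.06/kg.
Origin Bralar qualifies under the Serland–Bralar agreement and S-135 is covered: preferential rate Free applies instead.
The additional-duty order on S-135 targets Ilius, not Bralar; it does not apply.
Duty = £755,843.82 × 0% = £0.00.
Line 2 (A-537, Casador, 3,734 kg, £536,575.80):
Base rate for A-537 is 16%.
Duty = £536,575.80 × 16% = £85,852.13.
Line 3 (P-180, Bralar, 1,102 kg, £248,148.36):
Base rate for P-180 is £3.61/kg.
Origin Bralar qualifies under the Serland–Bralar agreement and P-180 is covered: preferential rate Free applies instead.
The additional-duty order on P-180 targets Ilius, not Bralar; it does not apply.
Duty = £248,148.36 × 0% = £0.00.
Total = £0.00 + £85,852.13 + £0.00 = £85,852.13.

£85,852.13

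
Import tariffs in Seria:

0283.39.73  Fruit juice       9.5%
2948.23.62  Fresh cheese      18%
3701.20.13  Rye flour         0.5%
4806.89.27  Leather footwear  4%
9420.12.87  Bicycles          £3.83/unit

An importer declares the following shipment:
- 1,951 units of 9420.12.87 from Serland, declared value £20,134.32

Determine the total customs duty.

Line 1 (9420.12.87, Serland, 1,951 units, £20,134.32):
Base rate for 9420.12.87 is £3.83/unit.
Duty = 1,951 × £3.83 = £7,472.33.

£7,472.33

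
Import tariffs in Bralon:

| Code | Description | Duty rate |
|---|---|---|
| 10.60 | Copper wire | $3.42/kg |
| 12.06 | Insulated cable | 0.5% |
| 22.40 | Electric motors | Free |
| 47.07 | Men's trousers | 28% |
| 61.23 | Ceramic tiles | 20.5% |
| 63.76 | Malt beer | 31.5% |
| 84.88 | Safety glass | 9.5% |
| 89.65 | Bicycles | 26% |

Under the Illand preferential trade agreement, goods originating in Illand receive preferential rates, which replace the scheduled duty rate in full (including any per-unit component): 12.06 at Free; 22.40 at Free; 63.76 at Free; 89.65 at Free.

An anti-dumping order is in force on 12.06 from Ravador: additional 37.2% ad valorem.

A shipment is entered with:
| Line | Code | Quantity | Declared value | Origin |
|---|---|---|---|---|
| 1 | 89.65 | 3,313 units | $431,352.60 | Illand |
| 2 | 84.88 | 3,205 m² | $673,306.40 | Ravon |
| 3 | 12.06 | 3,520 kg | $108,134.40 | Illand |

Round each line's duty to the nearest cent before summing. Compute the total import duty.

Line 1 (89.65, Illand, 3,313 units, $431,352.60):
Base rate for 89.65 is 26%.
Origin Illand qualifies under the Bralon–Illand agreement and 89.65 is covered: preferential rate Free applies instead.
Duty = $431,352.60 × 0% = $0.00.
Line 2 (84.88, Ravon, 3,205 m², $673,306.40):
Base rate for 84.88 is 9.5%.
Duty = $673,306.40 × 9.5% = $63,964.11.
Line 3 (12.06, Illand, 3,520 kg, $108,134.40):
Base rate for 12.06 is 0.5%.
Origin Illand qualifies under the Bralon–Illand agreement and 12.06 is covered: preferential rate Free applies instead.
The additional-duty order on 12.06 targets Ravador, not Illand; it does not apply.
Duty = $108,134.40 × 0% = $0.00.
Total = $0.00 + $63,964.11 + $0.00 = $63,964.11.

$63,964.11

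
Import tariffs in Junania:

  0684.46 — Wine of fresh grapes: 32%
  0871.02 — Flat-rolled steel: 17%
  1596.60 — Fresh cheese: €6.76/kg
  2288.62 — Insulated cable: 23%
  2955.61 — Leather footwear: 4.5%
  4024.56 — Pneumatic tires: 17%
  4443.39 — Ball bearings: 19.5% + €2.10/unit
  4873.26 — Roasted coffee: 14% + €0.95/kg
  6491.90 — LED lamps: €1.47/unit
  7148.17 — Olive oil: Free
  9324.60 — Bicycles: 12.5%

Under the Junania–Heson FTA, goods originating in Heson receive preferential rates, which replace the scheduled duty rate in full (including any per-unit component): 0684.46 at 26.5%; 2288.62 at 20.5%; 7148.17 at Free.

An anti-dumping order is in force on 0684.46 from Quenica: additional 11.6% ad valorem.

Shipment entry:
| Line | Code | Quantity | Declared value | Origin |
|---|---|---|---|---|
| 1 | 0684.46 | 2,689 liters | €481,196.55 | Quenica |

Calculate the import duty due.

€209,801.70

Line 1 (0684.46, Quenica, 2,689 liters, €481,196.55):
Base rate for 0684.46 is 32%.
0684.46 has an FTA preferential rate, but origin Quenica is not Heson; base rate stands.
Additional duty on 0684.46 from Quenica: +11.6%. Applied ad valorem rate: 32% + 11.6% = 43.6%.
Duty = €481,196.55 × 43.6% = €209,801.70.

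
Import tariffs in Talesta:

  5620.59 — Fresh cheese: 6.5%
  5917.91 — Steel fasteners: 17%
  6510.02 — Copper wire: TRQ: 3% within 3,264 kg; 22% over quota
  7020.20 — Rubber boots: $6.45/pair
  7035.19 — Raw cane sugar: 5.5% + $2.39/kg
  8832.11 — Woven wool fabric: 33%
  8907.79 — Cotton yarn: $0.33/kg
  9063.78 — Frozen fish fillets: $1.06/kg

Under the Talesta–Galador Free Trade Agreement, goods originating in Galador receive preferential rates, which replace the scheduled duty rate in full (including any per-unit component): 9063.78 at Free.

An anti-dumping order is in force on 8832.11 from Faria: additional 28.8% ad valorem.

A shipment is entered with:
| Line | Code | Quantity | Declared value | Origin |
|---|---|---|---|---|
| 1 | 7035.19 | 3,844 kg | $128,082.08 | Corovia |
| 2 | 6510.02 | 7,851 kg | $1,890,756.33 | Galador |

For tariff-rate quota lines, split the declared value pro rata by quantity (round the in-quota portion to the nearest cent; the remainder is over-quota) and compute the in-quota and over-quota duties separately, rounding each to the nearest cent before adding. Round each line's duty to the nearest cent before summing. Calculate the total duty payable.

$282,844.93

Line 1 (7035.19, Corovia, 3,844 kg, $128,082.08):
Base rate for 7035.19 is 5.5% + $2.39/kg.
Duty = $128,082.08 × 5.5% + 3,844 × $2.39 = $16,231.67.
Line 2 (6510.02, Galador, 7,851 kg, $1,890,756.33):
Code 6510.02 is under a tariff-rate quota (threshold 3,264 kg). In-quota: 3,264 kg at 3%; over-quota: 4,587 kg at 22%.
Pro-rata value split: in-quota = $1,890,756.33 × 3,264/7,851 = $786,069.12; over-quota = $1,890,756.33 − $786,069.12 = $1,104,687.21.
In-quota duty = $786,069.12 × 3% = $23,582.07. Over-quota duty = $1,104,687.21 × 22% = $243,031.19.
Line duty = $23,582.07 + $243,031.19 = $266,613.26.
Total = $16,231.67 + $266,613.26 = $282,844.93.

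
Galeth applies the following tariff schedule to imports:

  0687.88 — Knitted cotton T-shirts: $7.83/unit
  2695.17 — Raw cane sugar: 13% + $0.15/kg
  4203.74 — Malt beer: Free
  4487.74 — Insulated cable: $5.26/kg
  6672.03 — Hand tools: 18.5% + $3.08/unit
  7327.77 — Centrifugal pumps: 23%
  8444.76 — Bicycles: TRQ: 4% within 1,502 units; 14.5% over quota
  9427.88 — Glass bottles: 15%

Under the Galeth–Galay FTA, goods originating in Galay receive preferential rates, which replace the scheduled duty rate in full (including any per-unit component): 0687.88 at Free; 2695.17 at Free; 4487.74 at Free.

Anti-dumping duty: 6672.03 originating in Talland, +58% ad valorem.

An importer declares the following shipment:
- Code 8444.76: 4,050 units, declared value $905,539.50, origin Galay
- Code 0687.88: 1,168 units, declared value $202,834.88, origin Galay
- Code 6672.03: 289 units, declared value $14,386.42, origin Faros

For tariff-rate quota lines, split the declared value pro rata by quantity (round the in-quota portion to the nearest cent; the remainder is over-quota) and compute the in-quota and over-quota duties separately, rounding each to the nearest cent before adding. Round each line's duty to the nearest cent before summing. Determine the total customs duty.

$99,592.46

Line 1 (8444.76, Galay, 4,050 units, $905,539.50):
Code 8444.76 is under a tariff-rate quota (threshold 1,502 units). In-quota: 1,502 units at 4%; over-quota: 2,548 units at 14.5%.
Pro-rata value split: in-quota = $905,539.50 × 1,502/4,050 = $335,832.18; over-quota = $905,539.50 − $335,832.18 = $569,707.32.
In-quota duty = $335,832.18 × 4% = $13,433.29. Over-quota duty = $569,707.32 × 14.5% = $82,607.56.
Line duty = $13,433.29 + $82,607.56 = $96,040.85.
Line 2 (0687.88, Galay, 1,168 units, $202,834.88):
Base rate for 0687.88 is $7.83/unit.
Origin Galay qualifies under the Galeth–Galay agreement and 0687.88 is covered: preferential rate Free applies instead.
Duty = $202,834.88 × 0% = $0.00.
Line 3 (6672.03, Faros, 289 units, $14,386.42):
Base rate for 6672.03 is 18.5% + $3.08/unit.
The additional-duty order on 6672.03 targets Talland, not Faros; it does not apply.
Duty = $14,386.42 × 18.5% + 289 × $3.08 = $3,551.61.
Total = $96,040.85 + $0.00 + $3,551.61 = $99,592.46.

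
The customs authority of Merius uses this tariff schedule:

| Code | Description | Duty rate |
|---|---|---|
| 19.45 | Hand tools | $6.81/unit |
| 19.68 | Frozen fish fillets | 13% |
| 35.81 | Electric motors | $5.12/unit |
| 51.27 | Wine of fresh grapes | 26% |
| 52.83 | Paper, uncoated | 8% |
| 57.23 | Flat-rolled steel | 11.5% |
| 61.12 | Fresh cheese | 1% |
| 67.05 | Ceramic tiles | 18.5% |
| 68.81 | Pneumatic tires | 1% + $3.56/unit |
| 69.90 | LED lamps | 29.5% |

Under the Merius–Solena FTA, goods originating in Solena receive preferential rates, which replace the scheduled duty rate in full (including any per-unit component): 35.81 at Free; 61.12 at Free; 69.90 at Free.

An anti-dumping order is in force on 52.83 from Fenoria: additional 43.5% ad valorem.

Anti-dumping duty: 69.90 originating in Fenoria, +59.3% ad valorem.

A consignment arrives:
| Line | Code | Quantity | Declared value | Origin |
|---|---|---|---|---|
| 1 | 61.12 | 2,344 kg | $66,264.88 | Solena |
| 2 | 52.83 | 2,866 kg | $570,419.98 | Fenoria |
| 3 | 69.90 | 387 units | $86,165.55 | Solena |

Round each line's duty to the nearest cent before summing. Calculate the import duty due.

$293,766.29

Line 1 (61.12, Solena, 2,344 kg, $66,264.88):
Base rate for 61.12 is 1%.
Origin Solena qualifies under the Merius–Solena agreement and 61.12 is covered: preferential rate Free applies instead.
Duty = $66,264.88 × 0% = $0.00.
Line 2 (52.83, Fenoria, 2,866 kg, $570,419.98):
Base rate for 52.83 is 8%.
Additional duty on 52.83 from Fenoria: +43.5%. Applied ad valorem rate: 8% + 43.5% = 51.5%.
Duty = $570,419.98 × 51.5% = $293,766.29.
Line 3 (69.90, Solena, 387 units, $86,165.55):
Base rate for 69.90 is 29.5%.
Origin Solena qualifies under the Merius–Solena agreement and 69.90 is covered: preferential rate Free applies instead.
The additional-duty order on 69.90 targets Fenoria, not Solena; it does not apply.
Duty = $86,165.55 × 0% = $0.00.
Total = $0.00 + $293,766.29 + $0.00 = $293,766.29.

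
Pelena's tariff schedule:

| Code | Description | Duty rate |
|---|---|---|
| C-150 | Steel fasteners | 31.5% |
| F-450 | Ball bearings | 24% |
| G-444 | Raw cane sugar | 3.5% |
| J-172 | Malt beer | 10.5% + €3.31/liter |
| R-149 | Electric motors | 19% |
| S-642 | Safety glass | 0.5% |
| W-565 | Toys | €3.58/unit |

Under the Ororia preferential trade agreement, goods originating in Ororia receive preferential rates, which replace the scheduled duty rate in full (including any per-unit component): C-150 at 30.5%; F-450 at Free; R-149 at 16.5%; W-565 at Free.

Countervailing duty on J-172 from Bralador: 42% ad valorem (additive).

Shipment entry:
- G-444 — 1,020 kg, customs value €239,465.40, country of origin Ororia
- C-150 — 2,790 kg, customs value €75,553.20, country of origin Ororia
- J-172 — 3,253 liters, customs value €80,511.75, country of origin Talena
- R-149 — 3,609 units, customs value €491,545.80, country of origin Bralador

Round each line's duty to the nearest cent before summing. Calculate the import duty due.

Line 1 (G-444, Ororia, 1,020 kg, €239,465.40):
Base rate for G-444 is 3.5%.
Origin Ororia is the FTA partner but G-444 is not on the preference list; base rate stands.
Duty = €239,465.40 × 3.5% = €8,381.29.
Line 2 (C-150, Ororia, 2,790 kg, €75,553.20):
Base rate for C-150 is 31.5%.
Origin Ororia qualifies under the Pelena–Ororia agreement and C-150 is covered: preferential rate 30.5% applies instead.
Duty = €75,553.20 × 30.5% = €23,043.73.
Line 3 (J-172, Talena, 3,253 liters, €80,511.75):
Base rate for J-172 is 10.5% + €3.31/liter.
The additional-duty order on J-172 targets Bralador, not Talena; it does not apply.
Duty = €80,511.75 × 10.5% + 3,253 × €3.31 = €19,221.16.
Line 4 (R-149, Bralador, 3,609 units, €491,545.80):
Base rate for R-149 is 19%.
R-149 has an FTA preferential rate, but origin Bralador is not Ororia; base rate stands.
Duty = €491,545.80 × 19% = €93,393.70.
Total = €8,381.29 + €23,043.73 + €19,221.16 + €93,393.70 = €144,039.88.

€144,039.88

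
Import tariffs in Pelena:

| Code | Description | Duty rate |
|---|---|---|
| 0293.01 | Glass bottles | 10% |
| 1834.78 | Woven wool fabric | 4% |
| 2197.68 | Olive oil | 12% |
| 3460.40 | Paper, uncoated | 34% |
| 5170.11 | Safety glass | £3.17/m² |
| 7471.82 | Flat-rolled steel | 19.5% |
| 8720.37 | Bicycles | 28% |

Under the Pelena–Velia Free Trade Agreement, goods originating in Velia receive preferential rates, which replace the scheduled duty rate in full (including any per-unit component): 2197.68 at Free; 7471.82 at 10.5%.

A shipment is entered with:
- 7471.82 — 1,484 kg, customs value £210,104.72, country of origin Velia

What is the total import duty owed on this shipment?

Line 1 (7471.82, Velia, 1,484 kg, £210,104.72):
Base rate for 7471.82 is 19.5%.
Origin Velia qualifies under the Pelena–Velia agreement and 7471.82 is covered: preferential rate 10.5% applies instead.
Duty = £210,104.72 × 10.5% = £22,061.00.

£22,061.00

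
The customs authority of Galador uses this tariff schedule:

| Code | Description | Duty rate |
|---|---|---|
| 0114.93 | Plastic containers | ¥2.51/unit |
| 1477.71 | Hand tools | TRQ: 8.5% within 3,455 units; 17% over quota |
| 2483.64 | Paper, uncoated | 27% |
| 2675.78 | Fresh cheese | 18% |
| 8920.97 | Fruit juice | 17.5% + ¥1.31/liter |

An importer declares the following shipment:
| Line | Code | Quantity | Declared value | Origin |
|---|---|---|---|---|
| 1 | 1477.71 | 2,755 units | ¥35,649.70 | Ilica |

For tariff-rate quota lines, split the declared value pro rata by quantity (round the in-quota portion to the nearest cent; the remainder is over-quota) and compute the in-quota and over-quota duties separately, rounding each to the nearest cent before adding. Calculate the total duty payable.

¥3,030.22

Line 1 (1477.71, Ilica, 2,755 units, ¥35,649.70):
Code 1477.71 is under a tariff-rate quota (threshold 3,455 units). Quantity 2,755 units is within the quota, so the in-quota rate 8.5% applies to the full value.
Duty = ¥35,649.70 × 8.5% = ¥3,030.22.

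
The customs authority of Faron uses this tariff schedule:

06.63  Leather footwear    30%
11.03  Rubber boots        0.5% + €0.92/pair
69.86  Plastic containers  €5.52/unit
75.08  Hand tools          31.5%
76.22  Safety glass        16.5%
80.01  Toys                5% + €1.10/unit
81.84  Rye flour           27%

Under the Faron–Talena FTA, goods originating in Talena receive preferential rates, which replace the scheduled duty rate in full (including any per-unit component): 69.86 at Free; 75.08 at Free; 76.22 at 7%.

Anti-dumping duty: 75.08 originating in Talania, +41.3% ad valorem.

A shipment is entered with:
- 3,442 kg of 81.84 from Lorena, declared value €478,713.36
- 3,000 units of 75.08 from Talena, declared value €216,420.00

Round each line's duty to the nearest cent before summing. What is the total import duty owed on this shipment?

Line 1 (81.84, Lorena, 3,442 kg, €478,713.36):
Base rate for 81.84 is 27%.
Duty = €478,713.36 × 27% = €129,252.61.
Line 2 (75.08, Talena, 3,000 units, €216,420.00):
Base rate for 75.08 is 31.5%.
Origin Talena qualifies under the Faron–Talena agreement and 75.08 is covered: preferential rate Free applies instead.
The additional-duty order on 75.08 targets Talania, not Talena; it does not apply.
Duty = €216,420.00 × 0% = €0.00.
Total = €129,252.61 + €0.00 = €129,252.61.

€129,252.61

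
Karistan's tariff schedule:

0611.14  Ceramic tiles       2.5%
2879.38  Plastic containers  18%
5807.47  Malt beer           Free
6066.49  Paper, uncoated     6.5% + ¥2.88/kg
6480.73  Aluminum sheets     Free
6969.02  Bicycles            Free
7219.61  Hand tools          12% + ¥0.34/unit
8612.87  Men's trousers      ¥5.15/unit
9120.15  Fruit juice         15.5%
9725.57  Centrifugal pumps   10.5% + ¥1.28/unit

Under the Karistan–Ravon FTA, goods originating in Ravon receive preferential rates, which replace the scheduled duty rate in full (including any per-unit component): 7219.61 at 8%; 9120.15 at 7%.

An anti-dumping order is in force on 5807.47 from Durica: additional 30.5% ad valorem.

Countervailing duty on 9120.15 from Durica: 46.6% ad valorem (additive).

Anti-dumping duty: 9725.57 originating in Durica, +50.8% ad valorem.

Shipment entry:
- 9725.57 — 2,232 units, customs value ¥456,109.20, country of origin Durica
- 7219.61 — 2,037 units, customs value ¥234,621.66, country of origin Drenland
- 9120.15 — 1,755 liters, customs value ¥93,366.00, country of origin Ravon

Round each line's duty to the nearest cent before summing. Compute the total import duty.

¥317,834.70

Line 1 (9725.57, Durica, 2,232 units, ¥456,109.20):
Base rate for 9725.57 is 10.5% + ¥1.28/unit.
Additional duty on 9725.57 from Durica: +50.8%. Applied ad valorem rate: 10.5% + 50.8% = 61.3%.
Duty = ¥456,109.20 × 61.3% + 2,232 × ¥1.28 = ¥282,451.90.
Line 2 (7219.61, Drenland, 2,037 units, ¥234,621.66):
Base rate for 7219.61 is 12% + ¥0.34/unit.
7219.61 has an FTA preferential rate, but origin Drenland is not Ravon; base rate stands.
Duty = ¥234,621.66 × 12% + 2,037 × ¥0.34 = ¥28,847.18.
Line 3 (9120.15, Ravon, 1,755 liters, ¥93,366.00):
Base rate for 9120.15 is 15.5%.
Origin Ravon qualifies under the Karistan–Ravon agreement and 9120.15 is covered: preferential rate 7% applies instead.
The additional-duty order on 9120.15 targets Durica, not Ravon; it does not apply.
Duty = ¥93,366.00 × 7% = ¥6,535.62.
Total = ¥282,451.90 + ¥28,847.18 + ¥6,535.62 = ¥317,834.70.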